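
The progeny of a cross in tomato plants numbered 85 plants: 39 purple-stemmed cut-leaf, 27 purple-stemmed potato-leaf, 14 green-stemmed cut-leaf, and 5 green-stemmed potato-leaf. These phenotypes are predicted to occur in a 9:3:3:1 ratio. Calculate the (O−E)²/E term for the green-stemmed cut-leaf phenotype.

Total ratio parts = 16. Expected numbers out of 85:
  purple-stemmed cut-leaf: 85 × 9/16 = 47.8125
  purple-stemmed potato-leaf: 85 × 3/16 = 15.9375
  green-stemmed cut-leaf: 85 × 3/16 = 15.9375
  green-stemmed potato-leaf: 85 × 1/16 = 5.3125
Contribution of green-stemmed cut-leaf: (14 − 15.9375)² / 15.9375 = 0.2355

0.236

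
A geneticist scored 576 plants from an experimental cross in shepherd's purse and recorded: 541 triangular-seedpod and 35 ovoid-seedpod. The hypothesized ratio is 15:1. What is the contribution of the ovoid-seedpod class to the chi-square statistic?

0.028

Expected counts for N = 576 under a 15:1 ratio (total parts = 16):
  triangular-seedpod: 576 × 15/16 = 540
  ovoid-seedpod: 576 × 1/16 = 36
Contribution of ovoid-seedpod: (35 − 36)² / 36 = 0.0278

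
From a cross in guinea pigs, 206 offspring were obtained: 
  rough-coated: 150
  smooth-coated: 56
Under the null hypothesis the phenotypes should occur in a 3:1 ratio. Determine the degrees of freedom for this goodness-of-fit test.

A goodness-of-fit test with 2 phenotype classes has df = 2 − 1 = 1.

1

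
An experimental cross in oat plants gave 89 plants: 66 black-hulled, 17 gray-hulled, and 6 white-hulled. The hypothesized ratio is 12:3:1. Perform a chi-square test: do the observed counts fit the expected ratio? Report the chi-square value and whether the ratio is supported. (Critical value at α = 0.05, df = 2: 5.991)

0.049; consistent

The 12:3:1 ratio has 16 parts, so with N = 89 the expected counts are:
  black-hulled: 89 × 12/16 = 66.75
  gray-hulled: 89 × 3/16 = 16.6875
  white-hulled: 89 × 1/16 = 5.5625
χ² = Σ (O − E)² / E
  black-hulled: (66 − 66.75)² / 66.75 = 0.0084
  gray-hulled: (17 − 16.6875)² / 16.6875 = 0.0059
  white-hulled: (6 − 5.5625)² / 5.5625 = 0.0344
χ² = 0.0084 + 0.0059 + 0.0344 = 0.0487 ≈ 0.049
Degrees of freedom = 3 − 1 = 2; critical value at α = 0.05 is 5.991.
Since 0.049 < 5.991, we fail to reject the null hypothesis — the data are consistent with the 12:3:1 ratio.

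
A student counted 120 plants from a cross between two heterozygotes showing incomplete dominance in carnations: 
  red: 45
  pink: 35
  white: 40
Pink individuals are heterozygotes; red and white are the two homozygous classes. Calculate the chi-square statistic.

With incomplete dominance, a heterozygote × heterozygote cross gives a 1:2:1 phenotypic ratio.
Under the 1:2:1 hypothesis (Σ ratio = 4, N = 120):
  red: 120 × 1/4 = 30
  pink: 120 × 2/4 = 60
  white: 120 × 1/4 = 30
χ² = Σ (O − E)² / E
  red: (45 − 30)² / 30 = 7.5000
  pink: (35 − 60)² / 60 = 10.4167
  white: (40 − 30)² / 30 = 3.3333
χ² = 7.5000 + 10.4167 + 3.3333 = 21.250

21.250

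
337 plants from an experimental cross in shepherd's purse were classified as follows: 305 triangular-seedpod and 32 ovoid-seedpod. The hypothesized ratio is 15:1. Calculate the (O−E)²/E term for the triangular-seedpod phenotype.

Total ratio parts = 16. Expected numbers out of 337:
  triangular-seedpod: 337 × 15/16 = 315.9375
  ovoid-seedpod: 337 × 1/16 = 21.0625
Contribution of triangular-seedpod: (305 − 315.9375)² / 315.9375 = 0.3786

0.379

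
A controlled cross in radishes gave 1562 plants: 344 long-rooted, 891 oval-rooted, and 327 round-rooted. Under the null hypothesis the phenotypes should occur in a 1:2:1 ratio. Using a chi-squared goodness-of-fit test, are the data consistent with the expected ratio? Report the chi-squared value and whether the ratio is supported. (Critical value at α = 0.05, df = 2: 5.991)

31.356; not consistent

Total ratio parts = 4. Expected numbers out of 1562:
  long-rooted: 1562 × 1/4 = 390.5
  oval-rooted: 1562 × 2/4 = 781
  round-rooted: 1562 × 1/4 = 390.5
χ² = Σ (O − E)² / E
  long-rooted: (344 − 390.5)² / 390.5 = 5.5371
  oval-rooted: (891 − 781)² / 781 = 15.4930
  round-rooted: (327 − 390.5)² / 390.5 = 10.3259
χ² = 5.5371 + 15.4930 + 10.3259 = 31.356
Degrees of freedom = 3 − 1 = 2; critical value at α = 0.05 is 5.991.
Since 31.356 > 5.991, we reject the null hypothesis — the data do not fit the 1:2:1 ratio.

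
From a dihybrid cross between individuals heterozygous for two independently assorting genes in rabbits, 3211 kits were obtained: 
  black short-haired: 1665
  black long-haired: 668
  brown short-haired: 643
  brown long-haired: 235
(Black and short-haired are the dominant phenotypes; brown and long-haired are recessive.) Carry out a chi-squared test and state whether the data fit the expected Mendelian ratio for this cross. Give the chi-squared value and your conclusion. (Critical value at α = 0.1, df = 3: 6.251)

26.908; not consistent

A dihybrid F₂ with independent assortment and complete dominance at both loci gives a 9:3:3:1 phenotypic ratio.
Total ratio parts = 16. Expected numbers out of 3211:
  black short-haired: 3211 × 9/16 = 1806.1875
  black long-haired: 3211 × 3/16 = 602.0625
  brown short-haired: 3211 × 3/16 = 602.0625
  brown long-haired: 3211 × 1/16 = 200.6875
χ² = Σ (O − E)² / E
  black short-haired: (1665 − 1806.1875)² / 1806.1875 = 11.0365
  black long-haired: (668 − 602.0625)² / 602.0625 = 7.2214
  brown short-haired: (643 − 602.0625)² / 602.0625 = 2.7836
  brown long-haired: (235 − 200.6875)² / 200.6875 = 5.8666
χ² = 11.0365 + 7.2214 + 2.7836 + 5.8666 = 26.9081 ≈ 26.908
Degrees of freedom = 4 − 1 = 3; critical value at α = 0.1 is 6.251.
Since 26.908 > 6.251, we reject the null hypothesis — the data do not fit the 9:3:3:1 ratio.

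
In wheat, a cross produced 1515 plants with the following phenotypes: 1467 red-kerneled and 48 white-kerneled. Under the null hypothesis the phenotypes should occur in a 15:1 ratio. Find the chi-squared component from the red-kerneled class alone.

Under the 15:1 hypothesis (Σ ratio = 16, N = 1515):
  red-kerneled: 1515 × 15/16 = 1420.3125
  white-kerneled: 1515 × 1/16 = 94.6875
Contribution of red-kerneled: (1467 − 1420.3125)² / 1420.3125 = 1.5347

1.535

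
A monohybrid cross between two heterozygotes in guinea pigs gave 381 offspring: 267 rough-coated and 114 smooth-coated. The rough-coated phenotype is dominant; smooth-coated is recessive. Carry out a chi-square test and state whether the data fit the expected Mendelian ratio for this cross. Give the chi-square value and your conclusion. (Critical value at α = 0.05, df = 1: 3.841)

For a monohybrid cross between heterozygotes with complete dominance, the expected phenotypic ratio is 3:1.
Total ratio parts = 4. Expected numbers out of 381:
  rough-coated: 381 × 3/4 = 285.75
  smooth-coated: 381 × 1/4 = 95.25
χ² = Σ (O − E)² / E
  rough-coated: (267 − 285.75)² / 285.75 = 1.2303
  smooth-coated: (114 − 95.25)² / 95.25 = 3.6909
χ² = 1.2303 + 3.6909 = 4.9212 ≈ 4.921
Degrees of freedom = 2 − 1 = 1; critical value at α = 0.05 is 3.841.
Since 4.921 > 3.841, we reject the null hypothesis — the data do not fit the 3:1 ratio.

4.921; not consistent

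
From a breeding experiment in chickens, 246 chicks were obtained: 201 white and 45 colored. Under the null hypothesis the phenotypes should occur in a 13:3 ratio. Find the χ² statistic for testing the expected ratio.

0.034

Expected counts for N = 246 under a 13:3 ratio (total parts = 16):
  white: 246 × 13/16 = 199.875
  colored: 246 × 3/16 = 46.125
χ² = Σ (O − E)² / E
  white: (201 − 199.875)² / 199.875 = 0.0063
  colored: (45 − 46.125)² / 46.125 = 0.0274
χ² = 0.0063 + 0.0274 = 0.0337 ≈ 0.034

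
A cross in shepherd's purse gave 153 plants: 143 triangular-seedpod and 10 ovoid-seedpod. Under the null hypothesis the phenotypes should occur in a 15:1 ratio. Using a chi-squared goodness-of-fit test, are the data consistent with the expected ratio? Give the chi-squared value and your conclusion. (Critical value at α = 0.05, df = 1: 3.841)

Total ratio parts = 16. Expected numbers out of 153:
  triangular-seedpod: 153 × 15/16 = 143.4375
  ovoid-seedpod: 153 × 1/16 = 9.5625
χ² = Σ (O − E)² / E
  triangular-seedpod: (143 − 143.4375)² / 143.4375 = 0.0013
  ovoid-seedpod: (10 − 9.5625)² / 9.5625 = 0.0200
χ² = 0.0013 + 0.0200 = 0.0213 ≈ 0.021
Degrees of freedom = 2 − 1 = 1; critical value at α = 0.05 is 3.841.
Since 0.021 < 3.841, we fail to reject the null hypothesis — the data are consistent with the 15:1 ratio.

0.021; consistent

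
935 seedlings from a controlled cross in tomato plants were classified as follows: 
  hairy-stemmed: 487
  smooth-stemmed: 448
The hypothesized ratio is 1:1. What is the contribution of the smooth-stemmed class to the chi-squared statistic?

Expected counts for N = 935 under a 1:1 ratio (total parts = 2):
  hairy-stemmed: 935 × 1/2 = 467.5
  smooth-stemmed: 935 × 1/2 = 467.5
Contribution of smooth-stemmed: (448 − 467.5)² / 467.5 = 0.8134

0.813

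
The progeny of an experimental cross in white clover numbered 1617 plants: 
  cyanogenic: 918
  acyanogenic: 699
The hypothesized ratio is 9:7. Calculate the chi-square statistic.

Under the 9:7 hypothesis (Σ ratio = 16, N = 1617):
  cyanogenic: 1617 × 9/16 = 909.5625
  acyanogenic: 1617 × 7/16 = 707.4375
χ² = Σ (O − E)² / E
  cyanogenic: (918 − 909.5625)² / 909.5625 = 0.0783
  acyanogenic: (699 − 707.4375)² / 707.4375 = 0.1006
χ² = 0.0783 + 0.1006 = 0.1789 ≈ 0.179

0.179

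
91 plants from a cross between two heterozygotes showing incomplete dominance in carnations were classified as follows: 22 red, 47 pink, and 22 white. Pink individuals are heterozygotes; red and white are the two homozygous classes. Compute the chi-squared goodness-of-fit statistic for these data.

0.099

With incomplete dominance, a heterozygote × heterozygote cross gives a 1:2:1 phenotypic ratio.
The 1:2:1 ratio has 4 parts, so with N = 91 the expected counts are:
  red: 91 × 1/4 = 22.75
  pink: 91 × 2/4 = 45.5
  white: 91 × 1/4 = 22.75
χ² = Σ (O − E)² / E
  red: (22 − 22.75)² / 22.75 = 0.0247
  pink: (47 − 45.5)² / 45.5 = 0.0495
  white: (22 − 22.75)² / 22.75 = 0.0247
χ² = 0.0247 + 0.0495 + 0.0247 = 0.0989 ≈ 0.099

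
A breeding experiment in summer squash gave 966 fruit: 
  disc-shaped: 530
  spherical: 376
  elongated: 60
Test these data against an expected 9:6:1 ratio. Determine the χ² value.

0.853

The 9:6:1 ratio has 16 parts, so with N = 966 the expected counts are:
  disc-shaped: 966 × 9/16 = 543.375
  spherical: 966 × 6/16 = 362.25
  elongated: 966 × 1/16 = 60.375
χ² = Σ (O − E)² / E
  disc-shaped: (530 − 543.375)² / 543.375 = 0.3292
  spherical: (376 − 362.25)² / 362.25 = 0.5219
  elongated: (60 − 60.375)² / 60.375 = 0.0023
χ² = 0.3292 + 0.5219 + 0.0023 = 0.8534 ≈ 0.853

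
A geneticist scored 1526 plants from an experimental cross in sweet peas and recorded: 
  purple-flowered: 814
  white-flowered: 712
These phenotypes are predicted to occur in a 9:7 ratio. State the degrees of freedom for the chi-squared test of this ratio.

A goodness-of-fit test with 2 phenotype classes has df = 2 − 1 = 1.

1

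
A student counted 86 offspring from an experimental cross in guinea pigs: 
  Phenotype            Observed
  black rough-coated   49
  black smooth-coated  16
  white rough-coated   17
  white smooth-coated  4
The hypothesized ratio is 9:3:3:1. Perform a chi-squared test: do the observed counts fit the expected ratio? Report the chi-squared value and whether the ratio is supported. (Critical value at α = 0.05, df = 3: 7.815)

0.408; consistent

The 9:3:3:1 ratio has 16 parts, so with N = 86 the expected counts are:
  black rough-coated: 86 × 9/16 = 48.375
  black smooth-coated: 86 × 3/16 = 16.125
  white rough-coated: 86 × 3/16 = 16.125
  white smooth-coated: 86 × 1/16 = 5.375
χ² = Σ (O − E)² / E
  black rough-coated: (49 − 48.375)² / 48.375 = 0.0081
  black smooth-coated: (16 − 16.125)² / 16.125 = 0.0010
  white rough-coated: (17 − 16.125)² / 16.125 = 0.0475
  white smooth-coated: (4 − 5.375)² / 5.375 = 0.3517
χ² = 0.0081 + 0.0010 + 0.0475 + 0.3517 = 0.4083 ≈ 0.408
Degrees of freedom = 4 − 1 = 3; critical value at α = 0.05 is 7.815.
Since 0.408 < 7.815, we fail to reject the null hypothesis — the data are consistent with the 9:3:3:1 ratio.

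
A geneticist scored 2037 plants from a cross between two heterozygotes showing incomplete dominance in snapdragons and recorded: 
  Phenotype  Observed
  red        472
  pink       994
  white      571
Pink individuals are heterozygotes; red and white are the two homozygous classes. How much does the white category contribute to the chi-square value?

7.488

With incomplete dominance, a heterozygote × heterozygote cross gives a 1:2:1 phenotypic ratio.
The 1:2:1 ratio has 4 parts, so with N = 2037 the expected counts are:
  red: 2037 × 1/4 = 509.25
  pink: 2037 × 2/4 = 1018.5
  white: 2037 × 1/4 = 509.25
Contribution of white: (571 − 509.25)² / 509.25 = 7.4876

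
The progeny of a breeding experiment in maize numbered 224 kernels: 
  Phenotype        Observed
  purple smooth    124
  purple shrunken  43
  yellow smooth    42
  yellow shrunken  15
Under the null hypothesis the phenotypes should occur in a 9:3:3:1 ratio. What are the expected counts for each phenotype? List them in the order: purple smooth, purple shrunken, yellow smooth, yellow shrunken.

126, 42, 42, 14

The 9:3:3:1 ratio has 16 parts, so with N = 224 the expected counts are:
  purple smooth: 224 × 9/16 = 126
  purple shrunken: 224 × 3/16 = 42
  yellow smooth: 224 × 3/16 = 42
  yellow shrunken: 224 × 1/16 = 14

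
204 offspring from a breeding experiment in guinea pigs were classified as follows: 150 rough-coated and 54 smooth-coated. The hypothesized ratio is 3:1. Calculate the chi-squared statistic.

The 3:1 ratio has 4 parts, so with N = 204 the expected counts are:
  rough-coated: 204 × 3/4 = 153
  smooth-coated: 204 × 1/4 = 51
χ² = Σ (O − E)² / E
  rough-coated: (150 − 153)² / 153 = 0.0588
  smooth-coated: (54 − 51)² / 51 = 0.1765
χ² = 0.0588 + 0.1765 = 0.2353 ≈ 0.235

0.235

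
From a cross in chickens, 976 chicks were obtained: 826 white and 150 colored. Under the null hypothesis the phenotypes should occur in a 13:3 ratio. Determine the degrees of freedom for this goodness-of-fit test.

1

A goodness-of-fit test with 2 phenotype classes has df = 2 − 1 = 1.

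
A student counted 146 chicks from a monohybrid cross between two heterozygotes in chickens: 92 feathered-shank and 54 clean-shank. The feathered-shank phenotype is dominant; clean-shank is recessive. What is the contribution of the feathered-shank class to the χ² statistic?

2.797

For a monohybrid cross between heterozygotes with complete dominance, the expected phenotypic ratio is 3:1.
Total ratio parts = 4. Expected numbers out of 146:
  feathered-shank: 146 × 3/4 = 109.5
  clean-shank: 146 × 1/4 = 36.5
Contribution of feathered-shank: (92 − 109.5)² / 109.5 = 2.7968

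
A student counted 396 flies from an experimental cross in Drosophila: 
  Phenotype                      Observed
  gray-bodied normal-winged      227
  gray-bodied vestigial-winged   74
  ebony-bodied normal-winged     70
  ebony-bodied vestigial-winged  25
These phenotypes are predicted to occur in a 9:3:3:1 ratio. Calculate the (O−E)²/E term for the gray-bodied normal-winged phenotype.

0.081

The 9:3:3:1 ratio has 16 parts, so with N = 396 the expected counts are:
  gray-bodied normal-winged: 396 × 9/16 = 222.75
  gray-bodied vestigial-winged: 396 × 3/16 = 74.25
  ebony-bodied normal-winged: 396 × 3/16 = 74.25
  ebony-bodied vestigial-winged: 396 × 1/16 = 24.75
Contribution of gray-bodied normal-winged: (227 − 222.75)² / 222.75 = 0.0811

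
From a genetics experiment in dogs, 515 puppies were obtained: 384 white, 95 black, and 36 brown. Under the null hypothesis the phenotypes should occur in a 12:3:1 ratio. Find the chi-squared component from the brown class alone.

0.452

The 12:3:1 ratio has 16 parts, so with N = 515 the expected counts are:
  white: 515 × 12/16 = 386.25
  black: 515 × 3/16 = 96.5625
  brown: 515 × 1/16 = 32.1875
Contribution of brown: (36 − 32.1875)² / 32.1875 = 0.4516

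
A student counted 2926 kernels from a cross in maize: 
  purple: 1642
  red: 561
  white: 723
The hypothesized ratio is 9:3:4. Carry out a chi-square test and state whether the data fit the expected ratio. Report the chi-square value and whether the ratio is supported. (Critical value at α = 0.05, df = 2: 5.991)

Under the 9:3:4 hypothesis (Σ ratio = 16, N = 2926):
  purple: 2926 × 9/16 = 1645.875
  red: 2926 × 3/16 = 548.625
  white: 2926 × 4/16 = 731.5
χ² = Σ (O − E)² / E
  purple: (1642 − 1645.875)² / 1645.875 = 0.0091
  red: (561 − 548.625)² / 548.625 = 0.2791
  white: (723 − 731.5)² / 731.5 = 0.0988
χ² = 0.0091 + 0.2791 + 0.0988 = 0.387
Degrees of freedom = 3 − 1 = 2; critical value at α = 0.05 is 5.991.
Since 0.387 < 5.991, we fail to reject the null hypothesis — the data are consistent with the 9:3:4 ratio.

0.387; consistent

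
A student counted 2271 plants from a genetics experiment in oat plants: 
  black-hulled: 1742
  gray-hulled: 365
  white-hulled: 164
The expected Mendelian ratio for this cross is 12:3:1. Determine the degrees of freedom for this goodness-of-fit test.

A goodness-of-fit test with 3 phenotype classes has df = 3 − 1 = 2.

2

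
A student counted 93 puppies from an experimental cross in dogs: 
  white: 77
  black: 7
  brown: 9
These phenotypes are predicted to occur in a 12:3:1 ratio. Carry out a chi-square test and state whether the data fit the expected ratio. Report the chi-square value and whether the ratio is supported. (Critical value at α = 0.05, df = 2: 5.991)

8.749; not consistent

Total ratio parts = 16. Expected numbers out of 93:
  white: 93 × 12/16 = 69.75
  black: 93 × 3/16 = 17.4375
  brown: 93 × 1/16 = 5.8125
χ² = Σ (O − E)² / E
  white: (77 − 69.75)² / 69.75 = 0.7536
  black: (7 − 17.4375)² / 17.4375 = 6.2475
  brown: (9 − 5.8125)² / 5.8125 = 1.7480
χ² = 0.7536 + 6.2475 + 1.7480 = 8.7491 ≈ 8.749
Degrees of freedom = 3 − 1 = 2; critical value at α = 0.05 is 5.991.
Since 8.749 > 5.991, we reject the null hypothesis — the data do not fit the 12:3:1 ratio.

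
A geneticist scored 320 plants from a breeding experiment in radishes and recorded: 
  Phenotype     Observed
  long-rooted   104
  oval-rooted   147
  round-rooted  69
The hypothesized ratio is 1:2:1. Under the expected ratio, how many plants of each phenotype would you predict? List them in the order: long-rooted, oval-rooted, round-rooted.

Under the 1:2:1 hypothesis (Σ ratio = 4, N = 320):
  long-rooted: 320 × 1/4 = 80
  oval-rooted: 320 × 2/4 = 160
  round-rooted: 320 × 1/4 = 80

80, 160, 80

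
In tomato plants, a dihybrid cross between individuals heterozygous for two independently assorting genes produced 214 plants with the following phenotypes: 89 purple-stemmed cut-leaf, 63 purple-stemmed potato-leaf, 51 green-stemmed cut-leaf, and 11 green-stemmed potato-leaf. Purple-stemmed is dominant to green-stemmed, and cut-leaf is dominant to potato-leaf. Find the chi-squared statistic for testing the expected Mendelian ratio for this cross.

A dihybrid F₂ with independent assortment and complete dominance at both loci gives a 9:3:3:1 phenotypic ratio.
Total ratio parts = 16. Expected numbers out of 214:
  purple-stemmed cut-leaf: 214 × 9/16 = 120.375
  purple-stemmed potato-leaf: 214 × 3/16 = 40.125
  green-stemmed cut-leaf: 214 × 3/16 = 40.125
  green-stemmed potato-leaf: 214 × 1/16 = 13.375
χ² = Σ (O − E)² / E
  purple-stemmed cut-leaf: (89 − 120.375)² / 120.375 = 8.1777
  purple-stemmed potato-leaf: (63 − 40.125)² / 40.125 = 13.0409
  green-stemmed cut-leaf: (51 − 40.125)² / 40.125 = 2.9474
  green-stemmed potato-leaf: (11 − 13.375)² / 13.375 = 0.4217
χ² = 8.1777 + 13.0409 + 2.9474 + 0.4217 = 24.5877 ≈ 24.588

24.588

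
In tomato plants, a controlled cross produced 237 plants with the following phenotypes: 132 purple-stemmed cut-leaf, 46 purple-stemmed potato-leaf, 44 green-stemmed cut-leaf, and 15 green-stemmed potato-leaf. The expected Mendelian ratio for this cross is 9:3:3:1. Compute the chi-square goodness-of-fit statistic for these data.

The 9:3:3:1 ratio has 16 parts, so with N = 237 the expected counts are:
  purple-stemmed cut-leaf: 237 × 9/16 = 133.3125
  purple-stemmed potato-leaf: 237 × 3/16 = 44.4375
  green-stemmed cut-leaf: 237 × 3/16 = 44.4375
  green-stemmed potato-leaf: 237 × 1/16 = 14.8125
χ² = Σ (O − E)² / E
  purple-stemmed cut-leaf: (132 − 133.3125)² / 133.3125 = 0.0129
  purple-stemmed potato-leaf: (46 − 44.4375)² / 44.4375 = 0.0549
  green-stemmed cut-leaf: (44 − 44.4375)² / 44.4375 = 0.0043
  green-stemmed potato-leaf: (15 − 14.8125)² / 14.8125 = 0.0024
χ² = 0.0129 + 0.0549 + 0.0043 + 0.0024 = 0.0745 ≈ 0.075

0.075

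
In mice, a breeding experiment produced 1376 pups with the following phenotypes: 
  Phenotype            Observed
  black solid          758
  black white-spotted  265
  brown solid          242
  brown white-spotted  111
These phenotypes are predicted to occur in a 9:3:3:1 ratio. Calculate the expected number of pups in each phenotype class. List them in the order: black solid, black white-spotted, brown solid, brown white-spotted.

774, 258, 258, 86

Total ratio parts = 16. Expected numbers out of 1376:
  black solid: 1376 × 9/16 = 774
  black white-spotted: 1376 × 3/16 = 258
  brown solid: 1376 × 3/16 = 258
  brown white-spotted: 1376 × 1/16 = 86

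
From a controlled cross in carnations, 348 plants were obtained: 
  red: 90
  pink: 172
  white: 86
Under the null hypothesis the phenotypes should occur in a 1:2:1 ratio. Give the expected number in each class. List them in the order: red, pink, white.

87, 174, 87

Expected counts for N = 348 under a 1:2:1 ratio (total parts = 4):
  red: 348 × 1/4 = 87
  pink: 348 × 2/4 = 174
  white: 348 × 1/4 = 87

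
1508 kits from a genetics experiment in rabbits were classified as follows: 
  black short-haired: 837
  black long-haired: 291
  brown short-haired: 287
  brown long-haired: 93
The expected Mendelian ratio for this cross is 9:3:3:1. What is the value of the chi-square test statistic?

Expected counts for N = 1508 under a 9:3:3:1 ratio (total parts = 16):
  black short-haired: 1508 × 9/16 = 848.25
  black long-haired: 1508 × 3/16 = 282.75
  brown short-haired: 1508 × 3/16 = 282.75
  brown long-haired: 1508 × 1/16 = 94.25
χ² = Σ (O − E)² / E
  black short-haired: (837 − 848.25)² / 848.25 = 0.1492
  black long-haired: (291 − 282.75)² / 282.75 = 0.2407
  brown short-haired: (287 − 282.75)² / 282.75 = 0.0639
  brown long-haired: (93 − 94.25)² / 94.25 = 0.0166
χ² = 0.1492 + 0.2407 + 0.0639 + 0.0166 = 0.4704 ≈ 0.470

0.470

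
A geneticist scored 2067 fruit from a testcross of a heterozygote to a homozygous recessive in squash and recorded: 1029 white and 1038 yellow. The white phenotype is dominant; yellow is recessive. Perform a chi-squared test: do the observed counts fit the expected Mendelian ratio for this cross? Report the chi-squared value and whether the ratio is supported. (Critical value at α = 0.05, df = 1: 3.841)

0.039; consistent

A testcross of a heterozygote (Aa × aa) gives a 1:1 phenotypic ratio.
Total ratio parts = 2. Expected numbers out of 2067:
  white: 2067 × 1/2 = 1033.5
  yellow: 2067 × 1/2 = 1033.5
χ² = Σ (O − E)² / E
  white: (1029 − 1033.5)² / 1033.5 = 0.0196
  yellow: (1038 − 1033.5)² / 1033.5 = 0.0196
χ² = 0.0196 + 0.0196 = 0.0392 ≈ 0.039
Degrees of freedom = 2 − 1 = 1; critical value at α = 0.05 is 3.841.
Since 0.039 < 3.841, we fail to reject the null hypothesis — the data are consistent with the 1:1 ratio.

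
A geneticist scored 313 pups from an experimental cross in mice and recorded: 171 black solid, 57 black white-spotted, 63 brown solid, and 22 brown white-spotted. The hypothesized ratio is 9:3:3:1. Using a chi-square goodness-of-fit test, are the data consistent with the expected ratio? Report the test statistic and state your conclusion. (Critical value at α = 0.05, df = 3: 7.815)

0.815; consistent

The 9:3:3:1 ratio has 16 parts, so with N = 313 the expected counts are:
  black solid: 313 × 9/16 = 176.0625
  black white-spotted: 313 × 3/16 = 58.6875
  brown solid: 313 × 3/16 = 58.6875
  brown white-spotted: 313 × 1/16 = 19.5625
χ² = Σ (O − E)² / E
  black solid: (171 − 176.0625)² / 176.0625 = 0.1456
  black white-spotted: (57 − 58.6875)² / 58.6875 = 0.0485
  brown solid: (63 − 58.6875)² / 58.6875 = 0.3169
  brown white-spotted: (22 − 19.5625)² / 19.5625 = 0.3037
χ² = 0.1456 + 0.0485 + 0.3169 + 0.3037 = 0.8147 ≈ 0.815
Degrees of freedom = 4 − 1 = 3; critical value at α = 0.05 is 7.815.
Since 0.815 < 7.815, we fail to reject the null hypothesis — the data are consistent with the 9:3:3:1 ratio.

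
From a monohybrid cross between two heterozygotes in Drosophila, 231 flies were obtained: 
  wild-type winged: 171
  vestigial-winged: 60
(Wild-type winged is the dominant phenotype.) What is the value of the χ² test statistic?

0.117

For a monohybrid cross between heterozygotes with complete dominance, the expected phenotypic ratio is 3:1.
The 3:1 ratio has 4 parts, so with N = 231 the expected counts are:
  wild-type winged: 231 × 3/4 = 173.25
  vestigial-winged: 231 × 1/4 = 57.75
χ² = Σ (O − E)² / E
  wild-type winged: (171 − 173.25)² / 173.25 = 0.0292
  vestigial-winged: (60 − 57.75)² / 57.75 = 0.0877
χ² = 0.0292 + 0.0877 = 0.1169 ≈ 0.117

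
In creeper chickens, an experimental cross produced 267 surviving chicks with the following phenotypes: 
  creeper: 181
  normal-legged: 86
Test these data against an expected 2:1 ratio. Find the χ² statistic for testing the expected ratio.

Total ratio parts = 3. Expected numbers out of 267:
  creeper: 267 × 2/3 = 178
  normal-legged: 267 × 1/3 = 89
χ² = Σ (O − E)² / E
  creeper: (181 − 178)² / 178 = 0.0506
  normal-legged: (86 − 89)² / 89 = 0.1011
χ² = 0.0506 + 0.1011 = 0.1517 ≈ 0.152

0.152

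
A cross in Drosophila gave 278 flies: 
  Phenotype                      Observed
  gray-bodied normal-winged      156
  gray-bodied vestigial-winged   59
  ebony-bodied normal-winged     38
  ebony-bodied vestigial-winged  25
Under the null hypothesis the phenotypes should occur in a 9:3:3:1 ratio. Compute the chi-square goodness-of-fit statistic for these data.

Under the 9:3:3:1 hypothesis (Σ ratio = 16, N = 278):
  gray-bodied normal-winged: 278 × 9/16 = 156.375
  gray-bodied vestigial-winged: 278 × 3/16 = 52.125
  ebony-bodied normal-winged: 278 × 3/16 = 52.125
  ebony-bodied vestigial-winged: 278 × 1/16 = 17.375
χ² = Σ (O − E)² / E
  gray-bodied normal-winged: (156 − 156.375)² / 156.375 = 0.0009
  gray-bodied vestigial-winged: (59 − 52.125)² / 52.125 = 0.9068
  ebony-bodied normal-winged: (38 − 52.125)² / 52.125 = 3.8276
  ebony-bodied vestigial-winged: (25 − 17.375)² / 17.375 = 3.3462
χ² = 0.0009 + 0.9068 + 3.8276 + 3.3462 = 8.0815 ≈ 8.082

8.082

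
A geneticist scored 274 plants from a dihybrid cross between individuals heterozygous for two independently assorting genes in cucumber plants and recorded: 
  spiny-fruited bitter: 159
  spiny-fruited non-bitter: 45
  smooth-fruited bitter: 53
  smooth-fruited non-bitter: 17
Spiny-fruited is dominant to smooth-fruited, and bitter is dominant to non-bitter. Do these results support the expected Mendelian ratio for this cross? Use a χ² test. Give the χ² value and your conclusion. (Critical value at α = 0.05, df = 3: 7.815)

A dihybrid F₂ with independent assortment and complete dominance at both loci gives a 9:3:3:1 phenotypic ratio.
Under the 9:3:3:1 hypothesis (Σ ratio = 16, N = 274):
  spiny-fruited bitter: 274 × 9/16 = 154.125
  spiny-fruited non-bitter: 274 × 3/16 = 51.375
  smooth-fruited bitter: 274 × 3/16 = 51.375
  smooth-fruited non-bitter: 274 × 1/16 = 17.125
χ² = Σ (O − E)² / E
  spiny-fruited bitter: (159 − 154.125)² / 154.125 = 0.1542
  spiny-fruited non-bitter: (45 − 51.375)² / 51.375 = 0.7911
  smooth-fruited bitter: (53 − 51.375)² / 51.375 = 0.0514
  smooth-fruited non-bitter: (17 − 17.125)² / 17.125 = 0.0009
χ² = 0.1542 + 0.7911 + 0.0514 + 0.0009 = 0.9976 ≈ 0.998
Degrees of freedom = 4 − 1 = 3; critical value at α = 0.05 is 7.815.
Since 0.998 < 7.815, we fail to reject the null hypothesis — the data are consistent with the 9:3:3:1 ratio.

0.998; consistent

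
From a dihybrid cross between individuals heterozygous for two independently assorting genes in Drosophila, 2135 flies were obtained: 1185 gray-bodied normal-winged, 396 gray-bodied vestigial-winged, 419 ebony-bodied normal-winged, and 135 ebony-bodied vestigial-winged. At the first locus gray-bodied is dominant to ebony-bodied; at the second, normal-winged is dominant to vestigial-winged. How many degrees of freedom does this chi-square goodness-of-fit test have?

A dihybrid F₂ with independent assortment and complete dominance at both loci gives a 9:3:3:1 phenotypic ratio.
A goodness-of-fit test with 4 phenotype classes has df = 4 − 1 = 3.

3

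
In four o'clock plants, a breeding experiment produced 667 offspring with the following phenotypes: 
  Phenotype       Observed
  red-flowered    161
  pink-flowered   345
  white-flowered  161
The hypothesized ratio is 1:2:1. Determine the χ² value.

Under the 1:2:1 hypothesis (Σ ratio = 4, N = 667):
  red-flowered: 667 × 1/4 = 166.75
  pink-flowered: 667 × 2/4 = 333.5
  white-flowered: 667 × 1/4 = 166.75
χ² = Σ (O − E)² / E
  red-flowered: (161 − 166.75)² / 166.75 = 0.1983
  pink-flowered: (345 − 333.5)² / 333.5 = 0.3966
  white-flowered: (161 − 166.75)² / 166.75 = 0.1983
χ² = 0.1983 + 0.3966 + 0.1983 = 0.7932 ≈ 0.793

0.793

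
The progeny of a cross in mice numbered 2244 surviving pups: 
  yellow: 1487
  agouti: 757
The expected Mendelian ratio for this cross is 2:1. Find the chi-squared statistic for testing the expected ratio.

0.162

Under the 2:1 hypothesis (Σ ratio = 3, N = 2244):
  yellow: 2244 × 2/3 = 1496
  agouti: 2244 × 1/3 = 748
χ² = Σ (O − E)² / E
  yellow: (1487 − 1496)² / 1496 = 0.0541
  agouti: (757 − 748)² / 748 = 0.1083
χ² = 0.0541 + 0.1083 = 0.1624 ≈ 0.162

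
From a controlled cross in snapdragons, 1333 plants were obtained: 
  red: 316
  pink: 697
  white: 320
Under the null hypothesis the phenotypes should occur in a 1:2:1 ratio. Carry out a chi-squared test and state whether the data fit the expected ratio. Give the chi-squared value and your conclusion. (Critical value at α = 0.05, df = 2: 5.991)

2.815; consistent

Expected counts for N = 1333 under a 1:2:1 ratio (total parts = 4):
  red: 1333 × 1/4 = 333.25
  pink: 1333 × 2/4 = 666.5
  white: 1333 × 1/4 = 333.25
χ² = Σ (O − E)² / E
  red: (316 − 333.25)² / 333.25 = 0.8929
  pink: (697 − 666.5)² / 666.5 = 1.3957
  white: (320 − 333.25)² / 333.25 = 0.5268
χ² = 0.8929 + 1.3957 + 0.5268 = 2.8154 ≈ 2.815
Degrees of freedom = 3 − 1 = 2; critical value at α = 0.05 is 5.991.
Since 2.815 < 5.991, we fail to reject the null hypothesis — the data are consistent with the 1:2:1 ratio.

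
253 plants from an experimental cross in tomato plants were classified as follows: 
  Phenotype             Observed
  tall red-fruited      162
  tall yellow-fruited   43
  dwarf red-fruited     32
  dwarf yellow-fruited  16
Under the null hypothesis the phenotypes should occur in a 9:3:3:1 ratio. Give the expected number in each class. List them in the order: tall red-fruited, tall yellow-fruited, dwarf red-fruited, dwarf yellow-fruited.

Under the 9:3:3:1 hypothesis (Σ ratio = 16, N = 253):
  tall red-fruited: 253 × 9/16 = 142.3125
  tall yellow-fruited: 253 × 3/16 = 47.4375
  dwarf red-fruited: 253 × 3/16 = 47.4375
  dwarf yellow-fruited: 253 × 1/16 = 15.8125

142.3125, 47.4375, 47.4375, 15.8125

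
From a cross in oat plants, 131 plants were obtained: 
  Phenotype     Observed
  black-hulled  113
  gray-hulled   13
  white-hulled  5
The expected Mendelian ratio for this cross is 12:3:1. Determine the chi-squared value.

Total ratio parts = 16. Expected numbers out of 131:
  black-hulled: 131 × 12/16 = 98.25
  gray-hulled: 131 × 3/16 = 24.5625
  white-hulled: 131 × 1/16 = 8.1875
χ² = Σ (O − E)² / E
  black-hulled: (113 − 98.25)² / 98.25 = 2.2144
  gray-hulled: (13 − 24.5625)² / 24.5625 = 5.4429
  white-hulled: (5 − 8.1875)² / 8.1875 = 1.2409
χ² = 2.2144 + 5.4429 + 1.2409 = 8.8982 ≈ 8.898

8.898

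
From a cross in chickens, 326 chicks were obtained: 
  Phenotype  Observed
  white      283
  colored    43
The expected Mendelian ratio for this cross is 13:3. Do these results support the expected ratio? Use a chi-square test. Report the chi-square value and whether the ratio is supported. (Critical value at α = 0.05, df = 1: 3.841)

The 13:3 ratio has 16 parts, so with N = 326 the expected counts are:
  white: 326 × 13/16 = 264.875
  colored: 326 × 3/16 = 61.125
χ² = Σ (O − E)² / E
  white: (283 − 264.875)² / 264.875 = 1.2403
  colored: (43 − 61.125)² / 61.125 = 5.3745
χ² = 1.2403 + 5.3745 = 6.6148 ≈ 6.615
Degrees of freedom = 2 − 1 = 1; critical value at α = 0.05 is 3.841.
Since 6.615 > 3.841, we reject the null hypothesis — the data do not fit the 13:3 ratio.

6.615; not consistent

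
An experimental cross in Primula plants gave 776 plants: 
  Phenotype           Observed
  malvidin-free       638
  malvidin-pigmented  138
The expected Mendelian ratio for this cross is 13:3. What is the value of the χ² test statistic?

0.476

The 13:3 ratio has 16 parts, so with N = 776 the expected counts are:
  malvidin-free: 776 × 13/16 = 630.5
  malvidin-pigmented: 776 × 3/16 = 145.5
χ² = Σ (O − E)² / E
  malvidin-free: (638 − 630.5)² / 630.5 = 0.0892
  malvidin-pigmented: (138 − 145.5)² / 145.5 = 0.3866
χ² = 0.0892 + 0.3866 = 0.4758 ≈ 0.476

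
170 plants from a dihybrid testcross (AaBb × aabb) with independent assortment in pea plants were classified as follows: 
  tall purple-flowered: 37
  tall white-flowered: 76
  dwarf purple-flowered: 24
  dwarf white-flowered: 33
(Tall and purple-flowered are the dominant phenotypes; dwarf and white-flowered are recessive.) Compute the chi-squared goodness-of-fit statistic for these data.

A dihybrid testcross with independent assortment gives a 1:1:1:1 ratio.
Under the 1:1:1:1 hypothesis (Σ ratio = 4, N = 170):
  tall purple-flowered: 170 × 1/4 = 42.5
  tall white-flowered: 170 × 1/4 = 42.5
  dwarf purple-flowered: 170 × 1/4 = 42.5
  dwarf white-flowered: 170 × 1/4 = 42.5
χ² = Σ (O − E)² / E
  tall purple-flowered: (37 − 42.5)² / 42.5 = 0.7118
  tall white-flowered: (76 − 42.5)² / 42.5 = 26.4059
  dwarf purple-flowered: (24 − 42.5)² / 42.5 = 8.0529
  dwarf white-flowered: (33 − 42.5)² / 42.5 = 2.1235
χ² = 0.7118 + 26.4059 + 8.0529 + 2.1235 = 37.2941 ≈ 37.294

37.294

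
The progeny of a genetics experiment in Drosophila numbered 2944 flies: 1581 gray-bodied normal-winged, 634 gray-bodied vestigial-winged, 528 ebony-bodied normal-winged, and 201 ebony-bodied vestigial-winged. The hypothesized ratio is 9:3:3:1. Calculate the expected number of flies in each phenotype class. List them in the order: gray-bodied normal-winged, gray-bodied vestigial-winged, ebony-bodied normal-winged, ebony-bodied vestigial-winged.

Total ratio parts = 16. Expected numbers out of 2944:
  gray-bodied normal-winged: 2944 × 9/16 = 1656
  gray-bodied vestigial-winged: 2944 × 3/16 = 552
  ebony-bodied normal-winged: 2944 × 3/16 = 552
  ebony-bodied vestigial-winged: 2944 × 1/16 = 184

1656, 552, 552, 184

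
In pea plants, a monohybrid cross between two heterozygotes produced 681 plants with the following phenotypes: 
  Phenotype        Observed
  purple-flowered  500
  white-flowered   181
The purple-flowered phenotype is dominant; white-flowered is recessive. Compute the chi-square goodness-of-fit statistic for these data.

0.905

For a monohybrid cross between heterozygotes with complete dominance, the expected phenotypic ratio is 3:1.
Expected counts for N = 681 under a 3:1 ratio (total parts = 4):
  purple-flowered: 681 × 3/4 = 510.75
  white-flowered: 681 × 1/4 = 170.25
χ² = Σ (O − E)² / E
  purple-flowered: (500 − 510.75)² / 510.75 = 0.2263
  white-flowered: (181 − 170.25)² / 170.25 = 0.6788
χ² = 0.2263 + 0.6788 = 0.9051 ≈ 0.905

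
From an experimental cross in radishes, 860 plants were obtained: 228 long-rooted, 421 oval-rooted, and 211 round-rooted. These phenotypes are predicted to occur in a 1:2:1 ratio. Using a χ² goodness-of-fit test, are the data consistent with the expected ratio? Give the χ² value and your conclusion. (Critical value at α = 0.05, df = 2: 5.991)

Under the 1:2:1 hypothesis (Σ ratio = 4, N = 860):
  long-rooted: 860 × 1/4 = 215
  oval-rooted: 860 × 2/4 = 430
  round-rooted: 860 × 1/4 = 215
χ² = Σ (O − E)² / E
  long-rooted: (228 − 215)² / 215 = 0.7860
  oval-rooted: (421 − 430)² / 430 = 0.1884
  round-rooted: (211 − 215)² / 215 = 0.0744
χ² = 0.7860 + 0.1884 + 0.0744 = 1.0488 ≈ 1.049
Degrees of freedom = 3 − 1 = 2; critical value at α = 0.05 is 5.991.
Since 1.049 < 5.991, we fail to reject the null hypothesis — the data are consistent with the 1:2:1 ratio.

1.049; consistent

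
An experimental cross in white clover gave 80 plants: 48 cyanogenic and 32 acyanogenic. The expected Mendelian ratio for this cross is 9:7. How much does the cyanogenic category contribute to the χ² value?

Total ratio parts = 16. Expected numbers out of 80:
  cyanogenic: 80 × 9/16 = 45
  acyanogenic: 80 × 7/16 = 35
Contribution of cyanogenic: (48 − 45)² / 45 = 0.2000

0.200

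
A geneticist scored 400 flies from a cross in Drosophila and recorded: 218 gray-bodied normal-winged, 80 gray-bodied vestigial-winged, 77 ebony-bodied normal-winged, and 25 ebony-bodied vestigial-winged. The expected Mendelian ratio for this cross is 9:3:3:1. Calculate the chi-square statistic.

Expected counts for N = 400 under a 9:3:3:1 ratio (total parts = 16):
  gray-bodied normal-winged: 400 × 9/16 = 225
  gray-bodied vestigial-winged: 400 × 3/16 = 75
  ebony-bodied normal-winged: 400 × 3/16 = 75
  ebony-bodied vestigial-winged: 400 × 1/16 = 25
χ² = Σ (O − E)² / E
  gray-bodied normal-winged: (218 − 225)² / 225 = 0.2178
  gray-bodied vestigial-winged: (80 − 75)² / 75 = 0.3333
  ebony-bodied normal-winged: (77 − 75)² / 75 = 0.0533
  ebony-bodied vestigial-winged: (25 − 25)² / 25 = 0.0000
χ² = 0.2178 + 0.3333 + 0.0533 + 0.0000 = 0.6044 ≈ 0.604

0.604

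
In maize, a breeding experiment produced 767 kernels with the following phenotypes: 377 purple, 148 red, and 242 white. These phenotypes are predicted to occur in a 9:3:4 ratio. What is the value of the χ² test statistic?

The 9:3:4 ratio has 16 parts, so with N = 767 the expected counts are:
  purple: 767 × 9/16 = 431.4375
  red: 767 × 3/16 = 143.8125
  white: 767 × 4/16 = 191.75
χ² = Σ (O − E)² / E
  purple: (377 − 431.4375)² / 431.4375 = 6.8688
  red: (148 − 143.8125)² / 143.8125 = 0.1219
  white: (242 − 191.75)² / 191.75 = 13.1685
χ² = 6.8688 + 0.1219 + 13.1685 = 20.1592 ≈ 20.159

20.159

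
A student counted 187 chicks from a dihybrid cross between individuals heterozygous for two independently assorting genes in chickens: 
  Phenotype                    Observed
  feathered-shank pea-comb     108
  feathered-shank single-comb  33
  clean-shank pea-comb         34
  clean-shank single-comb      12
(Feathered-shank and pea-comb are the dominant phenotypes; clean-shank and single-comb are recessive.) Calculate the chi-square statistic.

A dihybrid F₂ with independent assortment and complete dominance at both loci gives a 9:3:3:1 phenotypic ratio.
Expected counts for N = 187 under a 9:3:3:1 ratio (total parts = 16):
  feathered-shank pea-comb: 187 × 9/16 = 105.1875
  feathered-shank single-comb: 187 × 3/16 = 35.0625
  clean-shank pea-comb: 187 × 3/16 = 35.0625
  clean-shank single-comb: 187 × 1/16 = 11.6875
χ² = Σ (O − E)² / E
  feathered-shank pea-comb: (108 − 105.1875)² / 105.1875 = 0.0752
  feathered-shank single-comb: (33 − 35.0625)² / 35.0625 = 0.1213
  clean-shank pea-comb: (34 − 35.0625)² / 35.0625 = 0.0322
  clean-shank single-comb: (12 − 11.6875)² / 11.6875 = 0.0084
χ² = 0.0752 + 0.1213 + 0.0322 + 0.0084 = 0.2371 ≈ 0.237

0.237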